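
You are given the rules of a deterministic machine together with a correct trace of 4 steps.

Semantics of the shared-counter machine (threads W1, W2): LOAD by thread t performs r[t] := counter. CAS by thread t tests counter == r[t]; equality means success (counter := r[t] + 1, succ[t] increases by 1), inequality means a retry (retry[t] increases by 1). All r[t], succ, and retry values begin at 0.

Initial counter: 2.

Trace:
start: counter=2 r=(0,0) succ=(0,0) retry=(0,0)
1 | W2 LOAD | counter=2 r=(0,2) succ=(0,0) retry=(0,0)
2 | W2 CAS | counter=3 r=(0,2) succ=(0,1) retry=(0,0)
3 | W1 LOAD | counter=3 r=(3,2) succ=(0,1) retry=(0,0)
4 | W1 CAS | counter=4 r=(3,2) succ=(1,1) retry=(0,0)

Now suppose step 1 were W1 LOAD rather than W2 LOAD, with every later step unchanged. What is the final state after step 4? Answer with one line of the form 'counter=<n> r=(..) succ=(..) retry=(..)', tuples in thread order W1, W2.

counter=3 r=(2,0) succ=(1,0) retry=(0,1)

(re-executing from step 1 with the substitution; state before step 1: counter=2 r=(0,0) succ=(0,0) retry=(0,0))
1 | W1 LOAD | counter=2 r=(2,0) succ=(0,0) retry=(0,0)
2 | W2 CAS | counter=2 r=(2,0) succ=(0,0) retry=(0,1)
3 | W1 LOAD | counter=2 r=(2,0) succ=(0,0) retry=(0,1)
4 | W1 CAS | counter=3 r=(2,0) succ=(1,0) retry=(0,1)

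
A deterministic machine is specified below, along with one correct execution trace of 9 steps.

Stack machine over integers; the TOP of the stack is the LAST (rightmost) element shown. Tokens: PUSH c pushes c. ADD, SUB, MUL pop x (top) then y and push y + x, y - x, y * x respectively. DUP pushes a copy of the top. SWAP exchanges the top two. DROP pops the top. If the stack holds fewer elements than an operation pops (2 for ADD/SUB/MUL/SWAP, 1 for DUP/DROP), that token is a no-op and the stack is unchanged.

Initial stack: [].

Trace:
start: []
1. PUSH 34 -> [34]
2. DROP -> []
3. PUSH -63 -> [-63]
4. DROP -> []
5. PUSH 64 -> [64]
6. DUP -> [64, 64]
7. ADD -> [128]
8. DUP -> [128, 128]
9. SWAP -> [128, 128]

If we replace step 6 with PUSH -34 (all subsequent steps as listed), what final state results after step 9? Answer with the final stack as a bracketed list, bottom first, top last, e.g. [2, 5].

(re-executing from step 6 with the substitution; state before step 6: [64])
6. PUSH -34 -> [64, -34]
7. ADD -> [30]
8. DUP -> [30, 30]
9. SWAP -> [30, 30]

[30, 30]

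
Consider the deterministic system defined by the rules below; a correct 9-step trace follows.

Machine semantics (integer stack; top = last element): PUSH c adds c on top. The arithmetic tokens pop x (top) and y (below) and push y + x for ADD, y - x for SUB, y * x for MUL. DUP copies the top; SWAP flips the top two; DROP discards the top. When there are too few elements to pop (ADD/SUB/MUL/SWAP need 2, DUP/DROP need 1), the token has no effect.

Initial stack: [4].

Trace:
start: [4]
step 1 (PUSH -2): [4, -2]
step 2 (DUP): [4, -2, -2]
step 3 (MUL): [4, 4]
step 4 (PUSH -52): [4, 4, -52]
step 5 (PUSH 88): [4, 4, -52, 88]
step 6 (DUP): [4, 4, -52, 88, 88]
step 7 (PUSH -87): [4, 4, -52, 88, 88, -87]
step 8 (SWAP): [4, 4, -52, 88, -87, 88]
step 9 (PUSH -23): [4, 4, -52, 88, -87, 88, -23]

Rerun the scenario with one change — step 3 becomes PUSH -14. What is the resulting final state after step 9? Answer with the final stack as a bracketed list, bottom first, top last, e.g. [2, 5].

[4, -2, -2, -14, -52, 88, -87, 88, -23]

(re-executing from step 3 with the substitution; state before step 3: [4, -2, -2])
step 3 (PUSH -14): [4, -2, -2, -14]
step 4 (PUSH -52): [4, -2, -2, -14, -52]
step 5 (PUSH 88): [4, -2, -2, -14, -52, 88]
step 6 (DUP): [4, -2, -2, -14, -52, 88, 88]
step 7 (PUSH -87): [4, -2, -2, -14, -52, 88, 88, -87]
step 8 (SWAP): [4, -2, -2, -14, -52, 88, -87, 88]
step 9 (PUSH -23): [4, -2, -2, -14, -52, 88, -87, 88, -23]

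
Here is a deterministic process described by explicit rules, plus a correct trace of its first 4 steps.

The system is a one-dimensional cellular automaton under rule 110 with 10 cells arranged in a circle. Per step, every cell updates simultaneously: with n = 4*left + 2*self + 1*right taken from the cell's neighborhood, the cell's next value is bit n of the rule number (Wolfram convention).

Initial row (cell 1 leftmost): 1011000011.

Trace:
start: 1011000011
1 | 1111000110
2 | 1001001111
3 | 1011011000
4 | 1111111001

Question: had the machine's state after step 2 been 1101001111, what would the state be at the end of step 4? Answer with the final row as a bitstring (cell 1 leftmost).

state after step 2 := 1101001111
3 | 0111011000
4 | 1101111000

1101111000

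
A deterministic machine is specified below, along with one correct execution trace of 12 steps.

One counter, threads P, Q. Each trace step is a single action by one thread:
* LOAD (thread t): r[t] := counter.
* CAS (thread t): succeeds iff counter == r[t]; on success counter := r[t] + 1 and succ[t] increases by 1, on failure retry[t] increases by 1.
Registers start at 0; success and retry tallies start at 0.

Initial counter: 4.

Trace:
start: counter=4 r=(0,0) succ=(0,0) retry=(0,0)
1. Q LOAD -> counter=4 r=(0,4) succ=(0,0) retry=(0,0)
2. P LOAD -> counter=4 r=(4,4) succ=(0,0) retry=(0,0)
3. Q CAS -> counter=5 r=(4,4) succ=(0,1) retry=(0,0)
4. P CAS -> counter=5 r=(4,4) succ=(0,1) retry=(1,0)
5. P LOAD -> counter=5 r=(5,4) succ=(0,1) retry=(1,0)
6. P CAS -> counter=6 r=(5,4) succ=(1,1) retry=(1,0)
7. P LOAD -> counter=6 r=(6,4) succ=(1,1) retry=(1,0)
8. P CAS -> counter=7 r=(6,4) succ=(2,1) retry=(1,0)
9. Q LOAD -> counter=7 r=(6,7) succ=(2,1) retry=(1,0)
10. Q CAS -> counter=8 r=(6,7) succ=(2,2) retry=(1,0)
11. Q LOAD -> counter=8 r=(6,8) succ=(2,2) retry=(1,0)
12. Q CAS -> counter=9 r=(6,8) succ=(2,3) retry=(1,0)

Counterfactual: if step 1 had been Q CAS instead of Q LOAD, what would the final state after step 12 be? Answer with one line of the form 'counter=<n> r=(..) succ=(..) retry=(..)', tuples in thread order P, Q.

counter=9 r=(6,8) succ=(3,2) retry=(0,2)

(re-executing from step 1 with the substitution; state before step 1: counter=4 r=(0,0) succ=(0,0) retry=(0,0))
1. Q CAS -> counter=4 r=(0,0) succ=(0,0) retry=(0,1)
2. P LOAD -> counter=4 r=(4,0) succ=(0,0) retry=(0,1)
3. Q CAS -> counter=4 r=(4,0) succ=(0,0) retry=(0,2)
4. P CAS -> counter=5 r=(4,0) succ=(1,0) retry=(0,2)
5. P LOAD -> counter=5 r=(5,0) succ=(1,0) retry=(0,2)
6. P CAS -> counter=6 r=(5,0) succ=(2,0) retry=(0,2)
7. P LOAD -> counter=6 r=(6,0) succ=(2,0) retry=(0,2)
8. P CAS -> counter=7 r=(6,0) succ=(3,0) retry=(0,2)
9. Q LOAD -> counter=7 r=(6,7) succ=(3,0) retry=(0,2)
10. Q CAS -> counter=8 r=(6,7) succ=(3,1) retry=(0,2)
11. Q LOAD -> counter=8 r=(6,8) succ=(3,1) retry=(0,2)
12. Q CAS -> counter=9 r=(6,8) succ=(3,2) retry=(0,2)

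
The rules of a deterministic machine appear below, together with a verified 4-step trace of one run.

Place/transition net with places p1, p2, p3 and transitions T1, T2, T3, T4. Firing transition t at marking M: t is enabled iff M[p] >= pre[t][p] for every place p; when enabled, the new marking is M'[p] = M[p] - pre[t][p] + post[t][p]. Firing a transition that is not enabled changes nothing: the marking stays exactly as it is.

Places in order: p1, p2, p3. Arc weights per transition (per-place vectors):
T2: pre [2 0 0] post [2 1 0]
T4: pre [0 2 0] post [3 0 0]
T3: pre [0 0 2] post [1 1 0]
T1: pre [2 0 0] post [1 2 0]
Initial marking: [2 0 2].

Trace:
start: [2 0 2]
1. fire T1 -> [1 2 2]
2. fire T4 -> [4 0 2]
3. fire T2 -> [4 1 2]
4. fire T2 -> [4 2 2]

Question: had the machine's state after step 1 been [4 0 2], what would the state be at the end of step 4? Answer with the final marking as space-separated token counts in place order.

4 2 2

state after step 1 := [4 0 2]
2. fire T4 -> [4 0 2]
3. fire T2 -> [4 1 2]
4. fire T2 -> [4 2 2]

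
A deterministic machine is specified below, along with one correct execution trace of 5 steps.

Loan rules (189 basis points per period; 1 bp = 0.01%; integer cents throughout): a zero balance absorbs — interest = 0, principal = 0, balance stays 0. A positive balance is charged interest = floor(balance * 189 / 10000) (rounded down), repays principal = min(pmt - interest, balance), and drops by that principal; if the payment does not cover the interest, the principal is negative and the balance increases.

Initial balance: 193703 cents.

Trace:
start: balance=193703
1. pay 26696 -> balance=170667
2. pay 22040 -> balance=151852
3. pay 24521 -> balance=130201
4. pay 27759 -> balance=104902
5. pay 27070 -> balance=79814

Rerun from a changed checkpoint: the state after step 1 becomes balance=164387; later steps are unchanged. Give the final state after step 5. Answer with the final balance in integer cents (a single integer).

state after step 1 := balance=164387
2. pay 22040 -> balance=145453
3. pay 24521 -> balance=123681
4. pay 27759 -> balance=98259
5. pay 27070 -> balance=73046

73046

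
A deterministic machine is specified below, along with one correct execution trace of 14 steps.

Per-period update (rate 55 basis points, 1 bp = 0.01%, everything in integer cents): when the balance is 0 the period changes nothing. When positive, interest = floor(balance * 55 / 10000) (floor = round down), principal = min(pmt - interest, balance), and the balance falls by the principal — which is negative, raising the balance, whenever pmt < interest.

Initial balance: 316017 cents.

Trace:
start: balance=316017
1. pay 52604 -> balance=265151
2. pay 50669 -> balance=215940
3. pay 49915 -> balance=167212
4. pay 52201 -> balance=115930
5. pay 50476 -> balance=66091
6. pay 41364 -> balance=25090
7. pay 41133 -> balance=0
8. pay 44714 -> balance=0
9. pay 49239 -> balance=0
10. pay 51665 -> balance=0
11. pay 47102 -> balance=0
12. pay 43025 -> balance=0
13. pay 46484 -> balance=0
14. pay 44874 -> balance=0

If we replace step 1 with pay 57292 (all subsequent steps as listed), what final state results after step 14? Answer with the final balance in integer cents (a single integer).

(re-executing from step 1 with the substitution; state before step 1: balance=316017)
1. pay 57292 -> balance=260463
2. pay 50669 -> balance=211226
3. pay 49915 -> balance=162472
4. pay 52201 -> balance=111164
5. pay 50476 -> balance=61299
6. pay 41364 -> balance=20272
7. pay 41133 -> balance=0
8. pay 44714 -> balance=0
9. pay 49239 -> balance=0
10. pay 51665 -> balance=0
11. pay 47102 -> balance=0
12. pay 43025 -> balance=0
13. pay 46484 -> balance=0
14. pay 44874 -> balance=0

0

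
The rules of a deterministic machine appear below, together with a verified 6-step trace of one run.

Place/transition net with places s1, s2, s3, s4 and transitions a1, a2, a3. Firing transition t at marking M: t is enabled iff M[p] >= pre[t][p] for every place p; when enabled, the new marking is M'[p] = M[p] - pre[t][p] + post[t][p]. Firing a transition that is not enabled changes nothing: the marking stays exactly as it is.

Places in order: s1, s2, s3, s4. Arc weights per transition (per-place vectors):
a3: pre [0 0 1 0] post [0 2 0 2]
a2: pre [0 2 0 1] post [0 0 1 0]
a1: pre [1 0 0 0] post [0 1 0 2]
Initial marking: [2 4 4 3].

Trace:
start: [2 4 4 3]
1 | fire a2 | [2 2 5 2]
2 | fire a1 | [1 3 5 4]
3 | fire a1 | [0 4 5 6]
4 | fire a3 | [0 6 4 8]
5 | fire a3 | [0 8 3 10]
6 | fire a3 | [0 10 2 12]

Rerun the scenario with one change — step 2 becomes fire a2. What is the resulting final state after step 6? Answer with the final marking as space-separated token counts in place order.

(re-executing from step 2 with the substitution; state before step 2: [2 2 5 2])
2 | fire a2 | [2 0 6 1]
3 | fire a1 | [1 1 6 3]
4 | fire a3 | [1 3 5 5]
5 | fire a3 | [1 5 4 7]
6 | fire a3 | [1 7 3 9]

1 7 3 9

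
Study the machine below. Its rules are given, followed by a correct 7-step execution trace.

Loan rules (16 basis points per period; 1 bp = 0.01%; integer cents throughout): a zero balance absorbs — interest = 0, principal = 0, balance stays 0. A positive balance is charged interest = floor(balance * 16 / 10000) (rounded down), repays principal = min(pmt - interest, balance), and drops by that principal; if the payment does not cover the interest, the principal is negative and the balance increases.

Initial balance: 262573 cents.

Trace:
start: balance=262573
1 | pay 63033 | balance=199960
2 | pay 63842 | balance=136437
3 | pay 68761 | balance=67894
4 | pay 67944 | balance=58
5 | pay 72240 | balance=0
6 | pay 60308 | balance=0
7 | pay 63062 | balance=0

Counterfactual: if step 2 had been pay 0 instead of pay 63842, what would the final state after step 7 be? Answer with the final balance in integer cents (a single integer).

(re-executing from step 2 with the substitution; state before step 2: balance=199960)
2 | pay 0 | balance=200279
3 | pay 68761 | balance=131838
4 | pay 67944 | balance=64104
5 | pay 72240 | balance=0
6 | pay 60308 | balance=0
7 | pay 63062 | balance=0

0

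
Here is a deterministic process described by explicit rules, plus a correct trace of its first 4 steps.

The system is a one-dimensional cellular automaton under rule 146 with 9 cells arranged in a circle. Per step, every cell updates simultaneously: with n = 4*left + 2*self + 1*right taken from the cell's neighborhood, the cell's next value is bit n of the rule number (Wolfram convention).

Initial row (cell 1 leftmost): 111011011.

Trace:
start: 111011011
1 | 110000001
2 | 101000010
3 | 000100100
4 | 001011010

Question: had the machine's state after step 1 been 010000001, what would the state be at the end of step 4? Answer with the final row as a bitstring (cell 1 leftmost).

000011000

state after step 1 := 010000001
2 | 001000010
3 | 010100101
4 | 000011000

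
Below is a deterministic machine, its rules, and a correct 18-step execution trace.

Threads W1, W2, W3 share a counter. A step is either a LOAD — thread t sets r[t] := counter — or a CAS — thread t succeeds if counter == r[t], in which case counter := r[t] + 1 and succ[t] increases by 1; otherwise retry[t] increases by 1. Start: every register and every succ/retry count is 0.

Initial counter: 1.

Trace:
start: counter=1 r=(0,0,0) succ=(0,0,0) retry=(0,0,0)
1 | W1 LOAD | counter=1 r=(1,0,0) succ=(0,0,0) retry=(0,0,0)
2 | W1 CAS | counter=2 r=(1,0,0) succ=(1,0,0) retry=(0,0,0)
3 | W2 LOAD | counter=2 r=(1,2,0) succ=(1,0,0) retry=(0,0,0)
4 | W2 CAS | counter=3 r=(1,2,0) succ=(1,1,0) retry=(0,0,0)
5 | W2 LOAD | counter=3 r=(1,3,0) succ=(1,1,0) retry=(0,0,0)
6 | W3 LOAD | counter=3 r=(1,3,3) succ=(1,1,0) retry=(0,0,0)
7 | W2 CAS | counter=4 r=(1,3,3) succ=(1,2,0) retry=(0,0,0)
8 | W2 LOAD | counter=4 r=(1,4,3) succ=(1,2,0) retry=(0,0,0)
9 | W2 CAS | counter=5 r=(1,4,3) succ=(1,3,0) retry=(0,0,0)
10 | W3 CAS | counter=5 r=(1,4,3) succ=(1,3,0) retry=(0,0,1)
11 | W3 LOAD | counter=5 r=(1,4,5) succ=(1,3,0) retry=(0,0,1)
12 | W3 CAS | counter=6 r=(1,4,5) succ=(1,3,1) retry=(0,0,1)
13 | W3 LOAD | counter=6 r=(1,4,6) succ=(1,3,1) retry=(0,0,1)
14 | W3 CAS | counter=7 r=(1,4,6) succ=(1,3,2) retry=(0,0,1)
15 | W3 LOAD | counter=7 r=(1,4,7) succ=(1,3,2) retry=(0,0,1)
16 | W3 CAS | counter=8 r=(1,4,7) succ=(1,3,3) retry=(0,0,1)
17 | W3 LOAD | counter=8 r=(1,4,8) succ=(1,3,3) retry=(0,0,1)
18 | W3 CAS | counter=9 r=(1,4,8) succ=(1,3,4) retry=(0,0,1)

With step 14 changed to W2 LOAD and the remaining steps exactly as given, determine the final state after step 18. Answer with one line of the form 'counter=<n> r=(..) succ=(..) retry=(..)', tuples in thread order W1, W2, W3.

counter=8 r=(1,6,7) succ=(1,3,3) retry=(0,0,1)

(re-executing from step 14 with the substitution; state before step 14: counter=6 r=(1,4,6) succ=(1,3,1) retry=(0,0,1))
14 | W2 LOAD | counter=6 r=(1,6,6) succ=(1,3,1) retry=(0,0,1)
15 | W3 LOAD | counter=6 r=(1,6,6) succ=(1,3,1) retry=(0,0,1)
16 | W3 CAS | counter=7 r=(1,6,6) succ=(1,3,2) retry=(0,0,1)
17 | W3 LOAD | counter=7 r=(1,6,7) succ=(1,3,2) retry=(0,0,1)
18 | W3 CAS | counter=8 r=(1,6,7) succ=(1,3,3) retry=(0,0,1)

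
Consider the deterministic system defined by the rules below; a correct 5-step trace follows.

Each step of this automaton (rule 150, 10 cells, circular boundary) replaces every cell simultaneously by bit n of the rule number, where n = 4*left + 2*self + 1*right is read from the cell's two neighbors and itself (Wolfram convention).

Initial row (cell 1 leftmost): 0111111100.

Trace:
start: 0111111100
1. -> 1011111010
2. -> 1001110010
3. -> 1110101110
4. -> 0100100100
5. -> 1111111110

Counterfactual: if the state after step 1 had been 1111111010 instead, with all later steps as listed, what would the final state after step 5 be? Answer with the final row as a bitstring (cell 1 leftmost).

1011101010

state after step 1 := 1111111010
2. -> 0111110010
3. -> 1011101111
4. -> 0001000111
5. -> 1011101010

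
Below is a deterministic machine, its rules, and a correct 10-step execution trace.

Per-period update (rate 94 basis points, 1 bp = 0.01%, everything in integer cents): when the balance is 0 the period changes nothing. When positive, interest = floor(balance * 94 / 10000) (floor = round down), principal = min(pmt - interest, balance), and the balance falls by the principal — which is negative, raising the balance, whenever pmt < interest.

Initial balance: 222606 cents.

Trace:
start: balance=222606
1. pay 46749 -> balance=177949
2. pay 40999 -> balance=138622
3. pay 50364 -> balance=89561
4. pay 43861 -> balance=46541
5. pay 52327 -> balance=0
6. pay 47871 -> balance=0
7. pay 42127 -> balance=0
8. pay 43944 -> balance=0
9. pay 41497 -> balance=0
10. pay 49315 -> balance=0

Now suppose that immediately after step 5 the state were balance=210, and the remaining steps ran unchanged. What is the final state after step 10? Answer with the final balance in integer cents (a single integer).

0

state after step 5 := balance=210
6. pay 47871 -> balance=0
7. pay 42127 -> balance=0
8. pay 43944 -> balance=0
9. pay 41497 -> balance=0
10. pay 49315 -> balance=0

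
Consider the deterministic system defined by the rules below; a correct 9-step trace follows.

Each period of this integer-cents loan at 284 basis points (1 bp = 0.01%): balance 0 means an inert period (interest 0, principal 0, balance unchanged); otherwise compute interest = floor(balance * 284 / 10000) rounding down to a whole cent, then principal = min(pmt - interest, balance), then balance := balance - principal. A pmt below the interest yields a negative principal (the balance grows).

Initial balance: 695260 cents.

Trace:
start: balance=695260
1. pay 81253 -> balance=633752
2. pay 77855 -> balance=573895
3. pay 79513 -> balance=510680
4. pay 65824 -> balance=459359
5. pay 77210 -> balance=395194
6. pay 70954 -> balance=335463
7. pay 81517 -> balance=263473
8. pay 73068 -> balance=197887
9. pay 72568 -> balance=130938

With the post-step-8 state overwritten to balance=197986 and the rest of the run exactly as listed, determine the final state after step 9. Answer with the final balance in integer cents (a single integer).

state after step 8 := balance=197986
9. pay 72568 -> balance=131040

131040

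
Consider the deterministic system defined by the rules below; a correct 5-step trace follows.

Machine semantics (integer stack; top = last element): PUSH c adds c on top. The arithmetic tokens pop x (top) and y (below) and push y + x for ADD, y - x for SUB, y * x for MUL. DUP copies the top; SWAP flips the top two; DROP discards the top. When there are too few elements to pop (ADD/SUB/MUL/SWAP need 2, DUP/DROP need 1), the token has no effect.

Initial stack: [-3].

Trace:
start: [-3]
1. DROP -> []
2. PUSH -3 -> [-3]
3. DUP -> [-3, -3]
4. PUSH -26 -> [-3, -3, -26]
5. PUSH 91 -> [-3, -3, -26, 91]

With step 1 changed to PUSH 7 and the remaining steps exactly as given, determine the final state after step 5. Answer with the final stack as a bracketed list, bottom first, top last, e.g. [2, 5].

(re-executing from step 1 with the substitution; state before step 1: [-3])
1. PUSH 7 -> [-3, 7]
2. PUSH -3 -> [-3, 7, -3]
3. DUP -> [-3, 7, -3, -3]
4. PUSH -26 -> [-3, 7, -3, -3, -26]
5. PUSH 91 -> [-3, 7, -3, -3, -26, 91]

[-3, 7, -3, -3, -26, 91]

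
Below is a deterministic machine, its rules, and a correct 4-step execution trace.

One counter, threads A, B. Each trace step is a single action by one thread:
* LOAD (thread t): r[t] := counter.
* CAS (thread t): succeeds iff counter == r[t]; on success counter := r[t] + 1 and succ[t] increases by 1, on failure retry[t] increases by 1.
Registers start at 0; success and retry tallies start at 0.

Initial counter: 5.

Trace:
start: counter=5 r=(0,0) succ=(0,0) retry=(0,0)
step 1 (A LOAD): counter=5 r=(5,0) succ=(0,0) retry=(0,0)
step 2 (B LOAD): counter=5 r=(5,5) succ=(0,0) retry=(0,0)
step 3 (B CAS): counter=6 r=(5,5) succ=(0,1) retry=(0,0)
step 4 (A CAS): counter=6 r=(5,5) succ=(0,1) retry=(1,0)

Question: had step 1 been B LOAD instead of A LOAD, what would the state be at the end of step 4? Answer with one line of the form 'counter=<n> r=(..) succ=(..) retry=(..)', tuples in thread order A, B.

counter=6 r=(0,5) succ=(0,1) retry=(1,0)

(re-executing from step 1 with the substitution; state before step 1: counter=5 r=(0,0) succ=(0,0) retry=(0,0))
step 1 (B LOAD): counter=5 r=(0,5) succ=(0,0) retry=(0,0)
step 2 (B LOAD): counter=5 r=(0,5) succ=(0,0) retry=(0,0)
step 3 (B CAS): counter=6 r=(0,5) succ=(0,1) retry=(0,0)
step 4 (A CAS): counter=6 r=(0,5) succ=(0,1) retry=(1,0)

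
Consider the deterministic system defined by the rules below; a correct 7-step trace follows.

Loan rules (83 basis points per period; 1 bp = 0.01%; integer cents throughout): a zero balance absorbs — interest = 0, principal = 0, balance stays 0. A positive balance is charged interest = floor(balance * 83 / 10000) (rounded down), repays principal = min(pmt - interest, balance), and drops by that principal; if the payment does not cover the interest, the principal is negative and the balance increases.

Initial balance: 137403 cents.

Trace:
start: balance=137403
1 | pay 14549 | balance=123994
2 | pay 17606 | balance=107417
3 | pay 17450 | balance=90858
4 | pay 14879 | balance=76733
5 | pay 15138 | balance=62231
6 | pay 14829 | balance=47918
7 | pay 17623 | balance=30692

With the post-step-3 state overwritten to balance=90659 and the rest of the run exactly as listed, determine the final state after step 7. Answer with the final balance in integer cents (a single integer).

30487

state after step 3 := balance=90659
4 | pay 14879 | balance=76532
5 | pay 15138 | balance=62029
6 | pay 14829 | balance=47714
7 | pay 17623 | balance=30487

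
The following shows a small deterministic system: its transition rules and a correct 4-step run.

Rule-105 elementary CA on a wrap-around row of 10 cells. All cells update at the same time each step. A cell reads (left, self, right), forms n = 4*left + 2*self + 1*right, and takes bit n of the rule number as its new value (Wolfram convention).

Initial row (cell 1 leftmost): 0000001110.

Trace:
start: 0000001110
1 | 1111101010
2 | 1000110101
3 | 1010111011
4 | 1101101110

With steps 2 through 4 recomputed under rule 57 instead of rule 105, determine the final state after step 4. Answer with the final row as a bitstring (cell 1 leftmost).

(re-executing steps 2..4 under rule 57; state before step 2: 1111101010)
2 | 1000010101
3 | 0111001011
4 | 1100100110

1100100110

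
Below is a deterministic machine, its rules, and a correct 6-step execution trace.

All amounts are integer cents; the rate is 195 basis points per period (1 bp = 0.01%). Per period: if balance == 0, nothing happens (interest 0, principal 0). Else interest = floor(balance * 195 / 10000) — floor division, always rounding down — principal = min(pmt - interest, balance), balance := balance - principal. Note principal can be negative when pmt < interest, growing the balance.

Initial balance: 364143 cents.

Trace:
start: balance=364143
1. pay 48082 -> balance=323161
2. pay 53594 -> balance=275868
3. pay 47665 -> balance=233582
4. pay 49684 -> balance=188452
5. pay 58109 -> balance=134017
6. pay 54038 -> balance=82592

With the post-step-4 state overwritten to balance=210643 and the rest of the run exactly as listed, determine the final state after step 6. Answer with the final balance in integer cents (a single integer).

state after step 4 := balance=210643
5. pay 58109 -> balance=156641
6. pay 54038 -> balance=105657

105657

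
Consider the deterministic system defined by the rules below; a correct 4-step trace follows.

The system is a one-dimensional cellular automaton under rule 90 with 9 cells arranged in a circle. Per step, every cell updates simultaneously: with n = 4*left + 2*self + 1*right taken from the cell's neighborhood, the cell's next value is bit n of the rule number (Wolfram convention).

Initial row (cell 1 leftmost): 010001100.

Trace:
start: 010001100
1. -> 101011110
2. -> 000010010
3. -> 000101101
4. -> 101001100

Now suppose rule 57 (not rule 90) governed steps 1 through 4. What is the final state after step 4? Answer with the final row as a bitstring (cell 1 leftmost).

101011010

(re-executing steps 1..4 under rule 57; state before step 1: 010001100)
1. -> 001101011
2. -> 101010110
3. -> 010101101
4. -> 101011010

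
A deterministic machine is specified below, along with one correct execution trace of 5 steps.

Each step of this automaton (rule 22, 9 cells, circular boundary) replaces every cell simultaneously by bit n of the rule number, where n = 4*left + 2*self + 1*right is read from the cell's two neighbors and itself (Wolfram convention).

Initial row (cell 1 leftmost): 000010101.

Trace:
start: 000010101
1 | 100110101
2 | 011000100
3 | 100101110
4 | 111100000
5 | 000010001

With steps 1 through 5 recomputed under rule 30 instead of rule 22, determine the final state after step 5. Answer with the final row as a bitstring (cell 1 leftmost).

(re-executing steps 1..5 under rule 30; state before step 1: 000010101)
1 | 100110101
2 | 011100101
3 | 010011101
4 | 011110001
5 | 010001011

010001011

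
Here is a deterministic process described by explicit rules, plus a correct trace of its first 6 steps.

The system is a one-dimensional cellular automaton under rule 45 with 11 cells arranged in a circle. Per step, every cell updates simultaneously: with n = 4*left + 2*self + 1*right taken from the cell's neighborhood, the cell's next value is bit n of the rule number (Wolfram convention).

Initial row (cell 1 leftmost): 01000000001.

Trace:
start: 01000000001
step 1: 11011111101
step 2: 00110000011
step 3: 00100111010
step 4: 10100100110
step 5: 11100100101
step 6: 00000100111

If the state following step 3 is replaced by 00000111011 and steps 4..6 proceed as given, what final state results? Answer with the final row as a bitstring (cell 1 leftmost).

01001000101

state after step 3 := 00000111011
step 4: 01110100110
step 5: 01001100100
step 6: 01001000101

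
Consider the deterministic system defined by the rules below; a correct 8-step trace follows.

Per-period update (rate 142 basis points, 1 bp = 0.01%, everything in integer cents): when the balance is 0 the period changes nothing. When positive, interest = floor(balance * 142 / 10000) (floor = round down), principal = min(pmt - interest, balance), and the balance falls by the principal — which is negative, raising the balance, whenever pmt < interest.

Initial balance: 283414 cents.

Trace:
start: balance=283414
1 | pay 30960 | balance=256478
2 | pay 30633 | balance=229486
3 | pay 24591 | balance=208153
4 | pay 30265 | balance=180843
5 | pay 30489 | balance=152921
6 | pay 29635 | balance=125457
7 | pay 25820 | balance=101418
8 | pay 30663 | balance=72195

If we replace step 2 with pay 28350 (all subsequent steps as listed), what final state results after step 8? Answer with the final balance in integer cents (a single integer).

74680

(re-executing from step 2 with the substitution; state before step 2: balance=256478)
2 | pay 28350 | balance=231769
3 | pay 24591 | balance=210469
4 | pay 30265 | balance=183192
5 | pay 30489 | balance=155304
6 | pay 29635 | balance=127874
7 | pay 25820 | balance=103869
8 | pay 30663 | balance=74680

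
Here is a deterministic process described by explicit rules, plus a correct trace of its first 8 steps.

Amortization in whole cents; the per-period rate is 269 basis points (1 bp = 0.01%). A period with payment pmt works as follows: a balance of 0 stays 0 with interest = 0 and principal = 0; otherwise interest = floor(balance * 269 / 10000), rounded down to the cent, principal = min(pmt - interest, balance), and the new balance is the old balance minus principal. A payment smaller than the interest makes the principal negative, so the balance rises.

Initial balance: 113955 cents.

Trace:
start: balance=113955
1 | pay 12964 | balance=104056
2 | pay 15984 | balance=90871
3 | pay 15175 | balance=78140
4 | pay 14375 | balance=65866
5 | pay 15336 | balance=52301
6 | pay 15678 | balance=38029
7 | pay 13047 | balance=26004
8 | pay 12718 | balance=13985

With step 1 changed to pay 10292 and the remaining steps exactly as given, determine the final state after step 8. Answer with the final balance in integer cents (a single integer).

17203

(re-executing from step 1 with the substitution; state before step 1: balance=113955)
1 | pay 10292 | balance=106728
2 | pay 15984 | balance=93614
3 | pay 15175 | balance=80957
4 | pay 14375 | balance=68759
5 | pay 15336 | balance=55272
6 | pay 15678 | balance=41080
7 | pay 13047 | balance=29138
8 | pay 12718 | balance=17203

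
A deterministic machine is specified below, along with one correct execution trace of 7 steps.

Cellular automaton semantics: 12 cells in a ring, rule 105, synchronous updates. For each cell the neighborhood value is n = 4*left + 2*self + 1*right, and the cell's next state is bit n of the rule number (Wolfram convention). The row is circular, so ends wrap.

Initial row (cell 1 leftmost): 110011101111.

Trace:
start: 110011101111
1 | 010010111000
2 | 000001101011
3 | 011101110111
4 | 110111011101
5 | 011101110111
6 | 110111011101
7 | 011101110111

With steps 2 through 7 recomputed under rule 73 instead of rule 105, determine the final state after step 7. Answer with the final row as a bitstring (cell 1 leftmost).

(re-executing steps 2..7 under rule 73; state before step 2: 010010111000)
2 | 000000101011
3 | 011110000011
4 | 010010111011
5 | 000000101011
6 | 011110000011
7 | 010010111011

010010111011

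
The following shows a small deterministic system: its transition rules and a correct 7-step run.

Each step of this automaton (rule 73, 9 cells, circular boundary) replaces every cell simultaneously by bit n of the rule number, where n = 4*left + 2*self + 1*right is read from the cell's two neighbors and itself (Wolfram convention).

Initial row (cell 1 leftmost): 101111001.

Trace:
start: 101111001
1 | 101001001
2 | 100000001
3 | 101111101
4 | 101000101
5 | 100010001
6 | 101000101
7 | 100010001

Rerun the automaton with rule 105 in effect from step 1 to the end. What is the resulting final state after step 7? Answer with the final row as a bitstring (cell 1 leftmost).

(re-executing steps 1..7 under rule 105; state before step 1: 101111001)
1 | 111001001
2 | 001000001
3 | 000011100
4 | 111010101
5 | 001101011
6 | 001110111
7 | 001011101

001011101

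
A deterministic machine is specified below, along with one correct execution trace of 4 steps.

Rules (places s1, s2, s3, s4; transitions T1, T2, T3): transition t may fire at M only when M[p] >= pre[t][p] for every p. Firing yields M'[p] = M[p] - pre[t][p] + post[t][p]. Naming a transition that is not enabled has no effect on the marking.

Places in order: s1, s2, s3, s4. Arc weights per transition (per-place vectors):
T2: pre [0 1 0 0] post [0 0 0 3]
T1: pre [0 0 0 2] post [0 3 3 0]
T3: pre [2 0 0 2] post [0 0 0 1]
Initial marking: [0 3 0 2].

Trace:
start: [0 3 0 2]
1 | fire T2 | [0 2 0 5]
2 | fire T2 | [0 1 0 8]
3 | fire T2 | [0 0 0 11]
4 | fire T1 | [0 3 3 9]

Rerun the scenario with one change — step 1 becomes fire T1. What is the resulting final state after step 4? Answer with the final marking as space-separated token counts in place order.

0 7 6 4

(re-executing from step 1 with the substitution; state before step 1: [0 3 0 2])
1 | fire T1 | [0 6 3 0]
2 | fire T2 | [0 5 3 3]
3 | fire T2 | [0 4 3 6]
4 | fire T1 | [0 7 6 4]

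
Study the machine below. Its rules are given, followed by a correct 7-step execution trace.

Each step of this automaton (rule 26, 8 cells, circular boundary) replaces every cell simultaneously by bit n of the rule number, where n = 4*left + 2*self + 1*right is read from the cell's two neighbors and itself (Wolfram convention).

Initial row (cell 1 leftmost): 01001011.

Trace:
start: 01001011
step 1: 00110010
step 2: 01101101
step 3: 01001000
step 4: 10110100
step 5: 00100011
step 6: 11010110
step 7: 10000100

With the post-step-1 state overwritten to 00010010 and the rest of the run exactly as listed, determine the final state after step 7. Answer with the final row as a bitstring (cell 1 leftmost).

state after step 1 := 00010010
step 2: 00101101
step 3: 11001000
step 4: 10110101
step 5: 00100001
step 6: 11010010
step 7: 10001100

10001100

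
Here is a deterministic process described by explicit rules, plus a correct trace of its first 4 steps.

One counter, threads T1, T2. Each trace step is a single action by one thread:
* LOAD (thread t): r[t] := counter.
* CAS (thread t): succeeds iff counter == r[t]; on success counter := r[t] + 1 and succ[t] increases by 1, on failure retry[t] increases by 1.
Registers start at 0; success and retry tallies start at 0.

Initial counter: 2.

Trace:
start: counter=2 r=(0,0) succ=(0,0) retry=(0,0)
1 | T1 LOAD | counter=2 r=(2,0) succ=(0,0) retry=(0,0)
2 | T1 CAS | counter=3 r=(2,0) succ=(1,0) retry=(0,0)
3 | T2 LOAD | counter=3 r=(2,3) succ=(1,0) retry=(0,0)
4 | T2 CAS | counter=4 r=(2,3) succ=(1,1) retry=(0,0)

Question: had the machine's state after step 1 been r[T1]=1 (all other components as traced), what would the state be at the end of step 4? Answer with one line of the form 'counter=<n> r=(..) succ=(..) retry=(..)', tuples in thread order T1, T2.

state after step 1 := counter=2 r=(1,0) succ=(0,0) retry=(0,0)
2 | T1 CAS | counter=2 r=(1,0) succ=(0,0) retry=(1,0)
3 | T2 LOAD | counter=2 r=(1,2) succ=(0,0) retry=(1,0)
4 | T2 CAS | counter=3 r=(1,2) succ=(0,1) retry=(1,0)

counter=3 r=(1,2) succ=(0,1) retry=(1,0)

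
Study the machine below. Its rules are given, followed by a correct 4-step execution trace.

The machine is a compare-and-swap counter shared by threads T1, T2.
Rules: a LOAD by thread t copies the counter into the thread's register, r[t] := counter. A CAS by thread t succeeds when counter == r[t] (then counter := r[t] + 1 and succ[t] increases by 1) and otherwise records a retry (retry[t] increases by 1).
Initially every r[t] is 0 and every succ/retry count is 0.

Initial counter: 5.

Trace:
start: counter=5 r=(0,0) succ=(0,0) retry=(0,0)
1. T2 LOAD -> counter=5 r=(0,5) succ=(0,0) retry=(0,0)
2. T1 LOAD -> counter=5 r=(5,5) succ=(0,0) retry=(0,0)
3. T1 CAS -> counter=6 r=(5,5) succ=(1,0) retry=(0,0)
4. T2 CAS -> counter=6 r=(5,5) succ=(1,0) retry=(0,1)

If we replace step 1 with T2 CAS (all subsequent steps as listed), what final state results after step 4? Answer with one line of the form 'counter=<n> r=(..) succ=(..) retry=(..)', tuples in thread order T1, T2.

(re-executing from step 1 with the substitution; state before step 1: counter=5 r=(0,0) succ=(0,0) retry=(0,0))
1. T2 CAS -> counter=5 r=(0,0) succ=(0,0) retry=(0,1)
2. T1 LOAD -> counter=5 r=(5,0) succ=(0,0) retry=(0,1)
3. T1 CAS -> counter=6 r=(5,0) succ=(1,0) retry=(0,1)
4. T2 CAS -> counter=6 r=(5,0) succ=(1,0) retry=(0,2)

counter=6 r=(5,0) succ=(1,0) retry=(0,2)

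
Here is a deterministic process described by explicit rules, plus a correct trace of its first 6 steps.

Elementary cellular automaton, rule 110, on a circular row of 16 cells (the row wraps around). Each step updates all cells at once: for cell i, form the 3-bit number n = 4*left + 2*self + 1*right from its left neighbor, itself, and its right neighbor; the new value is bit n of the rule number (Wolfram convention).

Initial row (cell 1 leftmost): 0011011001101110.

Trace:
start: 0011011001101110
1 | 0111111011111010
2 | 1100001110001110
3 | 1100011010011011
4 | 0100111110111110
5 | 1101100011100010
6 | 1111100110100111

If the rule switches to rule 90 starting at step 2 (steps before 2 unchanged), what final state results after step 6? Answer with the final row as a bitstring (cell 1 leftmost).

1011010010110100

(re-executing steps 2..6 under rule 90; state before step 2: 0111111011111010)
2 | 1100001010001001
3 | 0110010001010111
4 | 0111101010000101
5 | 0100100001001000
6 | 1011010010110100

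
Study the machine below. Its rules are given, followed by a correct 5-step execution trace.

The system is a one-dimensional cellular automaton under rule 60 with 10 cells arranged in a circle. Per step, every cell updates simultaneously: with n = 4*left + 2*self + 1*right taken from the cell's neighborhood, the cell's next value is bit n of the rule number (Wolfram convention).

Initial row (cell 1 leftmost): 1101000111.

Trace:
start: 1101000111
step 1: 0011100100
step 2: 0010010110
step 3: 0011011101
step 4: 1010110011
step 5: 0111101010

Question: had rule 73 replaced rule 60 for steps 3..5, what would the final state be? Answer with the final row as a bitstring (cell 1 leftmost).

(re-executing steps 3..5 under rule 73; state before step 3: 0010010110)
step 3: 1000000110
step 4: 0011110110
step 5: 1010010110

1010010110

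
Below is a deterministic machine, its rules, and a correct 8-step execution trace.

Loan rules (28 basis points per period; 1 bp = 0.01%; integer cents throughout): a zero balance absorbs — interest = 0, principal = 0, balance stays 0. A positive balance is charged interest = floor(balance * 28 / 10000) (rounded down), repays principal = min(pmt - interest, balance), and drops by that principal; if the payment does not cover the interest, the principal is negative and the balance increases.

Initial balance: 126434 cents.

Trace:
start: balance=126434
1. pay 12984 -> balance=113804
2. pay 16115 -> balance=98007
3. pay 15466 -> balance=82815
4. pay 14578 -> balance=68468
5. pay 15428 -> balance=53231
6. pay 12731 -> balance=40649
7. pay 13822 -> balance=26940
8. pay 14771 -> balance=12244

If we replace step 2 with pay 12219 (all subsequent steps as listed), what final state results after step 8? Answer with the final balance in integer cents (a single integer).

(re-executing from step 2 with the substitution; state before step 2: balance=113804)
2. pay 12219 -> balance=101903
3. pay 15466 -> balance=86722
4. pay 14578 -> balance=72386
5. pay 15428 -> balance=57160
6. pay 12731 -> balance=44589
7. pay 13822 -> balance=30891
8. pay 14771 -> balance=16206

16206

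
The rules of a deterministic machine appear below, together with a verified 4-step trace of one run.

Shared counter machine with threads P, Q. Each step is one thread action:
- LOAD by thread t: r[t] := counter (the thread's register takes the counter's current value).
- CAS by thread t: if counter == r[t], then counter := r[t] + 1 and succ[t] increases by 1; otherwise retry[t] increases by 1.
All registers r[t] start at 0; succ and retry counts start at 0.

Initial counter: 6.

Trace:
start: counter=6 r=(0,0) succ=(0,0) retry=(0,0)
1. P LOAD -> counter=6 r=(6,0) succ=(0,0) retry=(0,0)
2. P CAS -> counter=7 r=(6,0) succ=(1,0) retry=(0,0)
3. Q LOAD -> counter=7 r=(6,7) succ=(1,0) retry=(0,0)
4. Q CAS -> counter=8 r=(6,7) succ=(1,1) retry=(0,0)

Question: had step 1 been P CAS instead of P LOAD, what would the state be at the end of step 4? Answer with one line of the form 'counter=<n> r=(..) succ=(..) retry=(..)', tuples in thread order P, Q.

counter=7 r=(0,6) succ=(0,1) retry=(2,0)

(re-executing from step 1 with the substitution; state before step 1: counter=6 r=(0,0) succ=(0,0) retry=(0,0))
1. P CAS -> counter=6 r=(0,0) succ=(0,0) retry=(1,0)
2. P CAS -> counter=6 r=(0,0) succ=(0,0) retry=(2,0)
3. Q LOAD -> counter=6 r=(0,6) succ=(0,0) retry=(2,0)
4. Q CAS -> counter=7 r=(0,6) succ=(0,1) retry=(2,0)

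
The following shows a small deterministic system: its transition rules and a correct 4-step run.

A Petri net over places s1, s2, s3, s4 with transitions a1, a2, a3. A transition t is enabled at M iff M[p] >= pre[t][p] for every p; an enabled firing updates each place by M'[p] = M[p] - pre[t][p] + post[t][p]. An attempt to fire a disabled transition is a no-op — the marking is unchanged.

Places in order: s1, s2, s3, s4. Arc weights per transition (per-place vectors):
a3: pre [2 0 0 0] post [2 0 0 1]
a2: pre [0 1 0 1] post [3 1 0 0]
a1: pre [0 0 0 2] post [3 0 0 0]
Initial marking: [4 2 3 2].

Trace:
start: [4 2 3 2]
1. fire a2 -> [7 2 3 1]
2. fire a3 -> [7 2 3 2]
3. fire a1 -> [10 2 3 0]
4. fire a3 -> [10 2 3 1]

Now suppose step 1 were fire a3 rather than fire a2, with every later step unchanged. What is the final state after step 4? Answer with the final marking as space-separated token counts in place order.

7 2 3 3

(re-executing from step 1 with the substitution; state before step 1: [4 2 3 2])
1. fire a3 -> [4 2 3 3]
2. fire a3 -> [4 2 3 4]
3. fire a1 -> [7 2 3 2]
4. fire a3 -> [7 2 3 3]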